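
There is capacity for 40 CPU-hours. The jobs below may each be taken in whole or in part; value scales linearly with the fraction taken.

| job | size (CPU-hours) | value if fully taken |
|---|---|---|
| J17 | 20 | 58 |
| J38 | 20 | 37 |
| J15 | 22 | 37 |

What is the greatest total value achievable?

Sort by value density: J17 58/20≈2.9, J38 37/20≈1.85, J15 37/22≈1.68.
Take all of J17 (20 CPU-hours, value 58) ; 20 CPU-hours left.
J38: take in full, 20 CPU-hours for value 37 ; 0 left.
Total value = 95.

95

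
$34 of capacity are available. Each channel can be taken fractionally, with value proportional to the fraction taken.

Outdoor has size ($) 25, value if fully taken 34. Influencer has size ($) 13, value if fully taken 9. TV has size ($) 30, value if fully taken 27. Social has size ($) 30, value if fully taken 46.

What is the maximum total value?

Rank by value-to-size ratio: Social 46/30≈1.53, Outdoor 34/25≈1.36, TV 27/30≈0.9, Influencer 9/13≈0.692.
Social: take in full, 30 $ for value 46 → 4 left.
Fill the last 4 $ with part of Outdoor: 4/25 of it earns 5.44.
Total value = 51.44.

51.44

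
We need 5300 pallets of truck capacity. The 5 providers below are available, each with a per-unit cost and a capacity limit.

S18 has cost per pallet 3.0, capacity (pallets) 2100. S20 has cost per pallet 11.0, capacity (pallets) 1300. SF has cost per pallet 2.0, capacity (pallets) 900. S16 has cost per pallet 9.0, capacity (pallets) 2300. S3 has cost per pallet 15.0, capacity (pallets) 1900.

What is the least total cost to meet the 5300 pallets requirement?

28800

Fill from the cheapest provider first.
SF at 2.0: take all 900 pallets ; 4400 still needed.
Take 2100 from S18 at 3.0 ; need 2300 more.
S16 at 9.0: take all 2300 pallets ; 0 still needed.
S20, S3: unused.
Cost = 900×2.0 + 2100×3.0 + 2300×9.0 = 28800.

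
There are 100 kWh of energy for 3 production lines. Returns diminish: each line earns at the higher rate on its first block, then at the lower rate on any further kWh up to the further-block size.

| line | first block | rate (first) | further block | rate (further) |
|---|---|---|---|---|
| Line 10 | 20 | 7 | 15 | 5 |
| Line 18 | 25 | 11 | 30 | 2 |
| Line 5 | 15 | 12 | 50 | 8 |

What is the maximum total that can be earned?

925

Order all 6 blocks by rate: Line 5/T1 12 > Line 18/T1 11 > Line 5/T2 8 > Line 10/T1 7 > Line 10/T2 5 > Line 18/T2 2.
Fill Line 5 T1 block (15 at 12) — 85 left.
Line 18/T1 (11): +25 — 60 left.
Line 5/T2 (8): +50 — 10 left.
10 remain; put them into Line 10 T1 at 7.
Total = 12×15 + 11×25 + 8×50 + 7×10 = 925.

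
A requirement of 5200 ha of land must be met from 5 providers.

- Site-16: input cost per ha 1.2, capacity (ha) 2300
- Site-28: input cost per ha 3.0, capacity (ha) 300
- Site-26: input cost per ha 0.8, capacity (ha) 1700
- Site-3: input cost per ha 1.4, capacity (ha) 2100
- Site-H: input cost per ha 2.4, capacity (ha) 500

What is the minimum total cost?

Use providers in increasing cost order.
Site-26 (0.8): use full 1700 ; 3500 ha to go.
Site-16 at 1.2: take all 2300 ha ; 1200 still needed.
Site-3 (1.4): take the remaining 1200 ; done.
Site-H, Site-28: unused.
Cost = 1700×0.8 + 2300×1.2 + 1200×1.4 = 5800.

5800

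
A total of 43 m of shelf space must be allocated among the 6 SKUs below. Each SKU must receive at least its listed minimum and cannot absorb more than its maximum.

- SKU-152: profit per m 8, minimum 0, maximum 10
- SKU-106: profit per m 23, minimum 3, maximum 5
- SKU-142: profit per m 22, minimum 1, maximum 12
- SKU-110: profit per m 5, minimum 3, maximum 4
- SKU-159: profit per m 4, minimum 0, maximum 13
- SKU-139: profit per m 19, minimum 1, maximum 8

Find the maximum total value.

647

Meeting every minimum uses 0+3+1+3+0+1 = 8 m, leaving 35.
Rank by profit per m: SKU-106 23 > SKU-142 22 > SKU-139 19 > SKU-152 8 > SKU-110 5 > SKU-159 4.
SKU-106 takes 2 more to reach its cap of 5 ; 33 left.
SKU-142: +11 to 12 (cap) ; 22 left.
SKU-139: +7 to 8 (cap) ; 15 left.
SKU-152: +10 to 10 (cap) ; 5 left.
Give SKU-110 1 more to hit its cap of 4 ; 4 left.
SKU-159 has room for 13 more but only 4 remain, so it gets 4.
Total = 8×10 + 23×5 + 22×12 + 5×4 + 4×4 + 19×8 = 647.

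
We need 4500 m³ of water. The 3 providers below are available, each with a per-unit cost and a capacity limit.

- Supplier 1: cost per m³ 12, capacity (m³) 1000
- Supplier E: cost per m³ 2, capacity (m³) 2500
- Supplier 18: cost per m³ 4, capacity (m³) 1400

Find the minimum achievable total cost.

Cheapest first:
Supplier E at 2: take all 2500 m³ — 2000 still needed.
Supplier 18 at 4: take all 1400 m³ — 600 still needed.
Take 600 from Supplier 1 at 12 to finish.
Cost = 2500×2 + 1400×4 + 600×12 = 17800.

17800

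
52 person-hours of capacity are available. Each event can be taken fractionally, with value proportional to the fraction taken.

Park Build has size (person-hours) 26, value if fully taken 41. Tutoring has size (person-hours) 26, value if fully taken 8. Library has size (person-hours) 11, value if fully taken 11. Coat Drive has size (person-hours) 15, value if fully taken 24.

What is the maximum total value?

Sort by value density: Coat Drive 24/15≈1.6, Park Build 41/26≈1.58, Library 11/11≈1, Tutoring 8/26≈0.308.
All 15 person-hours of Coat Drive fit (value 24) — 37 remain.
Park Build: take in full, 26 person-hours for value 41 — 11 left.
Take all of Library (11 person-hours, value 11) — 0 person-hours left.
Total value = 76.

76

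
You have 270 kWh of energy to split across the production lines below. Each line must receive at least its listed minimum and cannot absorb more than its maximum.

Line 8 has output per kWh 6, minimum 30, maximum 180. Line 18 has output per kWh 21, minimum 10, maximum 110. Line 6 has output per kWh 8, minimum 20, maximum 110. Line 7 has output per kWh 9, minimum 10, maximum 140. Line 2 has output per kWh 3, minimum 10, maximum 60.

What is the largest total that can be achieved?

3580

Meeting every minimum uses 30+10+20+10+10 = 80 kWh, leaving 190.
Highest output per kWh first: Line 18 21 > Line 7 9 > Line 6 8 > Line 8 6 > Line 2 3.
Line 18: +100 to 110 (cap) → 90 left.
Only 90 left; Line 7 takes them to reach 100.
Total = 6×30 + 21×110 + 8×20 + 9×100 + 3×10 = 3580.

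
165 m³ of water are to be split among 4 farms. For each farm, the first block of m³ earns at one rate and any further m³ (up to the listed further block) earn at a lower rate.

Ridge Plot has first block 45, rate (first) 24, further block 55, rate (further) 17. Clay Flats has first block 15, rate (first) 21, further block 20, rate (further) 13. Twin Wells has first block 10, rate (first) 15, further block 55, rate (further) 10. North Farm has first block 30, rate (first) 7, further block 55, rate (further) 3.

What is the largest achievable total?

2940

Rank every tier by rate: Ridge Plot/first 24 > Clay Flats/first 21 > Ridge Plot/second 17 > Twin Wells/first 15 > Clay Flats/second 13 > Twin Wells/second 10 > North Farm/first 7 > North Farm/second 3.
Ridge Plot/first (24): +45 ; 120 left.
Clay Flats first at 21: fill all 15 ; 105 left.
Ridge Plot/second (17): +55 ; 50 left.
Fill Twin Wells first block (10 at 15) ; 40 left.
Fill Clay Flats second block (20 at 13) ; 20 left.
Twin Wells second at 10: only 20 left, fill 20.
Total = 24×45 + 21×15 + 17×55 + 15×10 + 13×20 + 10×20 = 2940.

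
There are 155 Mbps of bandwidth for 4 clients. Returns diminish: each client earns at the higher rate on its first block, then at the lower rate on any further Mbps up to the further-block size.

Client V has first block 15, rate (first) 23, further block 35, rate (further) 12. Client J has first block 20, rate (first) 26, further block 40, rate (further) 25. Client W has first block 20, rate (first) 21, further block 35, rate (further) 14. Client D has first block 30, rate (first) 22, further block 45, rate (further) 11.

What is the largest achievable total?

Order all 8 blocks by rate: Client J/first 26 > Client J/second 25 > Client V/first 23 > Client D/first 22 > Client W/first 21 > Client W/second 14 > Client V/second 12 > Client D/second 11.
Fill Client J first block (20 at 26) → 135 left.
Client J second at 25: fill all 40 → 95 left.
Fill Client V first block (15 at 23) → 80 left.
Fill Client D first block (30 at 22) → 50 left.
Client W first at 21: fill all 20 → 30 left.
Client W second at 14: only 30 left, fill 30.
Total = 26×20 + 25×40 + 23×15 + 22×30 + 21×20 + 14×30 = 3365.

3365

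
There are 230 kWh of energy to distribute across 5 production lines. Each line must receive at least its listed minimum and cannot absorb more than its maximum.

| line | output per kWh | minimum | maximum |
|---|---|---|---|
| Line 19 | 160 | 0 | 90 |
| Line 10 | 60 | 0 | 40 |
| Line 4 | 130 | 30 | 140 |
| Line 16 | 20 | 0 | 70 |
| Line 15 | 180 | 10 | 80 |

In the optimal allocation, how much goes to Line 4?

60

Meeting every minimum uses 0+0+30+0+10 = 40 kWh, leaving 190.
Highest output per kWh first: Line 15 180 > Line 19 160 > Line 4 130 > Line 10 60 > Line 16 20.
Line 15 takes 70 more to reach its cap of 80 → 120 left.
Line 19 takes 90 more to reach its cap of 90 → 30 left.
Line 4: +30 (room for 110) → 60. Pool exhausted.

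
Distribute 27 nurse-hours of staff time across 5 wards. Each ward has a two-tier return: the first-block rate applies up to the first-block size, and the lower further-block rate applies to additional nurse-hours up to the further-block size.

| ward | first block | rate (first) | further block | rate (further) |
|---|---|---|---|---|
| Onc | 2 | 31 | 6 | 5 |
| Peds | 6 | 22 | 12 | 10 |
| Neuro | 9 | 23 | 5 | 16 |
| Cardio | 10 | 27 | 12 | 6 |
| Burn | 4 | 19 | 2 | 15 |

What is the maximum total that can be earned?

671

Treat each block as its own option and order by rate: Onc/T1 31 > Cardio/T1 27 > Neuro/T1 23 > Peds/T1 22 > Burn/T1 19 > Neuro/T2 16 > Burn/T2 15 > Peds/T2 10 > Cardio/T2 6 > Onc/T2 5.
Onc T1 at 31: fill all 2 → 25 left.
Cardio T1 at 27: fill all 10 → 15 left.
Fill Neuro T1 block (9 at 23) → 6 left.
Peds/T1 (22): +6 → 0 left.
Total = 31×2 + 27×10 + 23×9 + 22×6 = 671.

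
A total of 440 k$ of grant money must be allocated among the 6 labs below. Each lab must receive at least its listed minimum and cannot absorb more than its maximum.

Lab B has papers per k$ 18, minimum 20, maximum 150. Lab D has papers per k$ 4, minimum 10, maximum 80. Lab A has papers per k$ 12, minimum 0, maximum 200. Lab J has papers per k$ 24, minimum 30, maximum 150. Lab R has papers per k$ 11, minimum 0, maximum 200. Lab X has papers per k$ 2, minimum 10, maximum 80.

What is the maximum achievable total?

7800

Meeting every minimum uses 20+10+0+30+0+10 = 70 k$, leaving 370.
Rank by papers per k$: Lab J 24 > Lab B 18 > Lab A 12 > Lab R 11 > Lab D 4 > Lab X 2.
Lab J takes 120 more to reach its cap of 150 → 250 left.
Lab B takes 130 more to reach its cap of 150 → 120 left.
Lab A has room for 200 more but only 120 remain, so it gets 120.
Total = 18×150 + 4×10 + 12×120 + 24×150 + 2×10 = 7800.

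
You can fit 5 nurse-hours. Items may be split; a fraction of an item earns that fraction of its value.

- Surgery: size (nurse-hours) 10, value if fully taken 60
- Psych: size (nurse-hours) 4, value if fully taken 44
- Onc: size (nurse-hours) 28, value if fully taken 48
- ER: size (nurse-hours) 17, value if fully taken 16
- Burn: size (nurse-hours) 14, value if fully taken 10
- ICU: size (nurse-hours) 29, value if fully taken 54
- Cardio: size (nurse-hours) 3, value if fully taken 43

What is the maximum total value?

Sort by value density: Cardio 43/3≈14.3, Psych 44/4≈11, Surgery 60/10≈6, ICU 54/29≈1.86, Onc 48/28≈1.71, ER 16/17≈0.941, Burn 10/14≈0.714.
Cardio: take in full, 3 nurse-hours for value 43 ; 2 left.
2 nurse-hours left: a 2/4 share of Psych gives 44×2/4 = 22.
Total value = 65.

65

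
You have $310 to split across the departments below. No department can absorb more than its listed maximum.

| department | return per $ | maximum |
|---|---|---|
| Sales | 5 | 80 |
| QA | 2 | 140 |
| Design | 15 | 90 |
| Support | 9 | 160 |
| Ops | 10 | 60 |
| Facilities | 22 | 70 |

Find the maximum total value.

4300

Order the departments by return per $: Facilities 22 > Design 15 > Ops 10 > Support 9 > Sales 5 > QA 2.
Facilities takes 70 to reach its cap of 70 — 240 left.
Give Design 90 to hit its cap of 90 — 150 left.
Ops: +60 to 60 (cap) — 90 left.
Support: +90 (room for 160) → 90. Pool exhausted.
Total = 15×90 + 9×90 + 10×60 + 22×70 = 4300.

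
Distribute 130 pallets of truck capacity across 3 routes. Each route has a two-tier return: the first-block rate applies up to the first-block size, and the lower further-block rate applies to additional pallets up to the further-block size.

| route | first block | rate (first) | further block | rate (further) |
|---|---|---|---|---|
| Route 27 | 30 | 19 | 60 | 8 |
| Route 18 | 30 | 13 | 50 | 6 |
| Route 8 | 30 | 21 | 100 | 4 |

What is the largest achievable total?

1910

Order all 6 blocks by rate: Route 8/T1 21 > Route 27/T1 19 > Route 18/T1 13 > Route 27/T2 8 > Route 18/T2 6 > Route 8/T2 4.
Route 8 T1 at 21: fill all 30 ; 100 left.
Route 27 T1 at 19: fill all 30 ; 70 left.
Fill Route 18 T1 block (30 at 13) ; 40 left.
40 remain; put them into Route 27 T2 at 8.
Total = 21×30 + 19×30 + 13×30 + 8×40 = 1910.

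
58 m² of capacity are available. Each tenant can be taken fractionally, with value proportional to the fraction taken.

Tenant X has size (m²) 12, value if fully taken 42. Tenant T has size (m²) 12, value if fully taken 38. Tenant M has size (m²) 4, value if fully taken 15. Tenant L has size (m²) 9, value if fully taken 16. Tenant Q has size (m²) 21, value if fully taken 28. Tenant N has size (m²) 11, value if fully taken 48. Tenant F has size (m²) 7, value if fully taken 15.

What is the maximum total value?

Rank by value-to-size ratio: Tenant N 48/11≈4.36, Tenant M 15/4≈3.75, Tenant X 42/12≈3.5, Tenant T 38/12≈3.17, Tenant F 15/7≈2.14, Tenant L 16/9≈1.78, Tenant Q 28/21≈1.33.
Take all of Tenant N (11 m², value 48) ; 47 m² left.
Take all of Tenant M (4 m², value 15) ; 43 m² left.
Tenant X: take in full, 12 m² for value 42 ; 31 left.
Tenant T: take in full, 12 m² for value 38 ; 19 left.
Tenant F: take in full, 7 m² for value 15 ; 12 left.
Take all of Tenant L (9 m², value 16) ; 3 m² left.
Only 3 m² remain; take 3/21 of Tenant Q for value 28×3/21 = 4.
Total value = 178.

178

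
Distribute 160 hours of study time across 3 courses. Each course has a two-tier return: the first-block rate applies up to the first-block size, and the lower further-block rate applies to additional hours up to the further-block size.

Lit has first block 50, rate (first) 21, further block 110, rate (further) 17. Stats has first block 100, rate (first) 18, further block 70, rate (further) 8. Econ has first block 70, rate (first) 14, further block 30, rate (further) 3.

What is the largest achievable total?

3020

Order all 6 blocks by rate: Lit/tier1 21 > Stats/tier1 18 > Lit/tier2 17 > Econ/tier1 14 > Stats/tier2 8 > Econ/tier2 3.
Fill Lit tier1 block (50 at 21) ; 110 left.
Fill Stats tier1 block (100 at 18) ; 10 left.
Lit/tier2: +10 of 110 at 17; pool empty.
Total = 21×50 + 18×100 + 17×10 = 3020.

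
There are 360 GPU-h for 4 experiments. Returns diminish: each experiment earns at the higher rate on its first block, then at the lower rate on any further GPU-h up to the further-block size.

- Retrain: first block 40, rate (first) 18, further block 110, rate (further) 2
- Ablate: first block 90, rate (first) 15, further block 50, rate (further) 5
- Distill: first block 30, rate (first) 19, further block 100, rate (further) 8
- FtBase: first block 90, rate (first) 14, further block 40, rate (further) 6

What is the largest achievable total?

Order all 8 blocks by rate: Distill/tier1 19 > Retrain/tier1 18 > Ablate/tier1 15 > FtBase/tier1 14 > Distill/tier2 8 > FtBase/tier2 6 > Ablate/tier2 5 > Retrain/tier2 2.
Distill tier1 at 19: fill all 30 → 330 left.
Retrain/tier1 (18): +40 → 290 left.
Fill Ablate tier1 block (90 at 15) → 200 left.
FtBase/tier1 (14): +90 → 110 left.
Fill Distill tier2 block (100 at 8) → 10 left.
FtBase/tier2: +10 of 40 at 6; pool empty.
Total = 19×30 + 18×40 + 15×90 + 14×90 + 8×100 + 6×10 = 4760.

4760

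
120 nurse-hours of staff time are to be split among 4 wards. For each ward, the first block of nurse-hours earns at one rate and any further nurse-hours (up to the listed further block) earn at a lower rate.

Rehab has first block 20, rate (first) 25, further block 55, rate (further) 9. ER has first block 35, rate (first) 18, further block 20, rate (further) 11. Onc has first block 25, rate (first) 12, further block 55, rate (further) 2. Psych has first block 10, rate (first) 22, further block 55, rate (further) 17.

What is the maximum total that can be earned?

2285

Treat each block as its own option and order by rate: Rehab/first 25 > Psych/first 22 > ER/first 18 > Psych/second 17 > Onc/first 12 > ER/second 11 > Rehab/second 9 > Onc/second 2.
Fill Rehab first block (20 at 25) ; 100 left.
Psych first at 22: fill all 10 ; 90 left.
ER/first (18): +35 ; 55 left.
Psych/second (17): +55 ; 0 left.
Total = 25×20 + 22×10 + 18×35 + 17×55 = 2285.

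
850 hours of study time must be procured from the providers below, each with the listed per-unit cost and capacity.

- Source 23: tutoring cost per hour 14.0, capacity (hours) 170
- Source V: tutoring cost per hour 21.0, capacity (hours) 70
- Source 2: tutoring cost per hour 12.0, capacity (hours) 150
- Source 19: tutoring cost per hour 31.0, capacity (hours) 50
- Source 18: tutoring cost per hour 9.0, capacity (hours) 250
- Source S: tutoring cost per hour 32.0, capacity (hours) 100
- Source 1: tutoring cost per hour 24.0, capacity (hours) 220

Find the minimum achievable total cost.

12940

Fill from the cheapest provider first.
Source 18 at 9.0: take all 250 hours → 600 still needed.
Take 150 from Source 2 at 12.0 → need 450 more.
Source 23 (14.0): use full 170 → 280 hours to go.
Source V (21.0): use full 70 → 210 hours to go.
Source 1 at 24.0: take 210 of its 220 → requirement met.
Source 19, Source S: unused.
Cost = 250×9.0 + 150×12.0 + 170×14.0 + 70×21.0 + 210×24.0 = 12940.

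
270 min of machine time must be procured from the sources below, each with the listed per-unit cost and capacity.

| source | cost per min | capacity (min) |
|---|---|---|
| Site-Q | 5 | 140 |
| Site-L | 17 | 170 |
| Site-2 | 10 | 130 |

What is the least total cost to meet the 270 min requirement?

Cheapest first:
Take 140 from Site-Q at 5 — need 130 more.
Site-2 (10): use full 130 — 0 min to go.
Site-L: unused.
Cost = 140×5 + 130×10 = 2000.

2000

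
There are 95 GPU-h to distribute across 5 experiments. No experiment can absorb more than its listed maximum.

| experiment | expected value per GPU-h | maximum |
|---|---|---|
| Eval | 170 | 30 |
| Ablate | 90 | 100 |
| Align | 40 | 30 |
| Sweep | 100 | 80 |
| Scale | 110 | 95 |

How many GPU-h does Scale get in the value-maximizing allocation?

Highest expected value per GPU-h first: Eval 170 > Scale 110 > Sweep 100 > Ablate 90 > Align 40.
Eval: +30 to 30 (cap) → 65 left.
Scale: +65 (room for 95) → 65. Pool exhausted.

65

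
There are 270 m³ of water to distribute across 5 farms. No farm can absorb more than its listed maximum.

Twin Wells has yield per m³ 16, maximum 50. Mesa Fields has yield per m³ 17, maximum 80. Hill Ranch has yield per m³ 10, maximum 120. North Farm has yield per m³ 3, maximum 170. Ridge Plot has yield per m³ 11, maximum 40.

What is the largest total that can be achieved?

Order the farms by yield per m³: Mesa Fields 17 > Twin Wells 16 > Ridge Plot 11 > Hill Ranch 10 > North Farm 3.
Mesa Fields: +80 to 80 (cap) ; 190 left.
Give Twin Wells 50 to hit its cap of 50 ; 140 left.
Ridge Plot takes 40 to reach its cap of 40 ; 100 left.
Only 100 left; Hill Ranch takes them to reach 100.
Total = 16×50 + 17×80 + 10×100 + 11×40 = 3600.

3600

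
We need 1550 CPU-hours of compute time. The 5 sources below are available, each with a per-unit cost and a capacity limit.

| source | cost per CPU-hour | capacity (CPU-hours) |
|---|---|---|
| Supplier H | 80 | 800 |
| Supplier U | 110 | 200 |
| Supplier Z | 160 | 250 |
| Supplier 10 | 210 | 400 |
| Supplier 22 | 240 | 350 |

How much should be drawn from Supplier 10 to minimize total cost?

300

Cheapest first:
Take 800 from Supplier H at 80 → need 750 more.
Take 200 from Supplier U at 110 → need 550 more.
Take 250 from Supplier Z at 160 → need 300 more.
Supplier 10 at 210: take 300 of its 400 → requirement met.
Supplier 22: unused.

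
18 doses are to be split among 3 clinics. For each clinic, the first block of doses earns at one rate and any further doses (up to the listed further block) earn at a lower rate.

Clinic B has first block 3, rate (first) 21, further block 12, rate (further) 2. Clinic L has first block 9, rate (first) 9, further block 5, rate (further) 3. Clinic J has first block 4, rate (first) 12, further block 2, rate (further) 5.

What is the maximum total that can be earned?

202

Rank every tier by rate: Clinic B/T1 21 > Clinic J/T1 12 > Clinic L/T1 9 > Clinic J/T2 5 > Clinic L/T2 3 > Clinic B/T2 2.
Fill Clinic B T1 block (3 at 21) → 15 left.
Clinic J/T1 (12): +4 → 11 left.
Fill Clinic L T1 block (9 at 9) → 2 left.
Fill Clinic J T2 block (2 at 5) → 0 left.
Total = 21×3 + 12×4 + 9×9 + 5×2 = 202.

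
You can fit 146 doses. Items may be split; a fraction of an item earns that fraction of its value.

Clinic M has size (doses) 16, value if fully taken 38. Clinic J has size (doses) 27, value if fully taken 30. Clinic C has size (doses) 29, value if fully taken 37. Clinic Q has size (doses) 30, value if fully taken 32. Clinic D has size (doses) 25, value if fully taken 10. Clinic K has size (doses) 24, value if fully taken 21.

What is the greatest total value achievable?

166

Best value per unit of size first: Clinic M 38/16≈2.38, Clinic C 37/29≈1.28, Clinic J 30/27≈1.11, Clinic Q 32/30≈1.07, Clinic K 21/24≈0.875, Clinic D 10/25≈0.4.
Clinic M: take in full, 16 doses for value 38 → 130 left.
Clinic C: take in full, 29 doses for value 37 → 101 left.
Take all of Clinic J (27 doses, value 30) → 74 doses left.
Clinic Q: take in full, 30 doses for value 32 → 44 left.
Clinic K: take in full, 24 doses for value 21 → 20 left.
Only 20 doses remain; take 20/25 of Clinic D for value 10×20/25 = 8.
Total value = 166.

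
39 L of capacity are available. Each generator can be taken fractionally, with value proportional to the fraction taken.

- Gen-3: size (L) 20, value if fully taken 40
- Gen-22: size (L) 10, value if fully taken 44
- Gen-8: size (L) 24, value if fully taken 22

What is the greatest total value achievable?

92.25

Best value per unit of size first: Gen-22 44/10≈4.4, Gen-3 40/20≈2, Gen-8 22/24≈0.917.
Gen-22: take in full, 10 L for value 44 ; 29 left.
Take all of Gen-3 (20 L, value 40) ; 9 L left.
Only 9 L remain; take 9/24 of Gen-8 for value 22×9/24 = 8.25.
Total value = 92.25.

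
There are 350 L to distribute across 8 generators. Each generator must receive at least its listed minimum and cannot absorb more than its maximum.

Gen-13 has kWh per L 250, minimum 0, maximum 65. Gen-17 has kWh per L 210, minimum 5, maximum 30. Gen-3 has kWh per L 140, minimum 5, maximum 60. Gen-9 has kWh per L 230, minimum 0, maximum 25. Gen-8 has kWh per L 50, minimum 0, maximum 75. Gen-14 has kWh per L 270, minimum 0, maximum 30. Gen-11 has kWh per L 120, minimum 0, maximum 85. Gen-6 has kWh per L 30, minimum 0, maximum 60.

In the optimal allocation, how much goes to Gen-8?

55

Meeting every minimum uses 0+5+5+0+0+0+0+0 = 10 L, leaving 340.
Rank by kWh per L: Gen-14 270 > Gen-13 250 > Gen-9 230 > Gen-17 210 > Gen-3 140 > Gen-11 120 > Gen-8 50 > Gen-6 30.
Give Gen-14 30 more to hit its cap of 30 → 310 left.
Gen-13 takes 65 more to reach its cap of 65 → 245 left.
Gen-9: +25 to 25 (cap) → 220 left.
Gen-17 takes 25 more to reach its cap of 30 → 195 left.
Gen-3 takes 55 more to reach its cap of 60 → 140 left.
Gen-11 takes 85 more to reach its cap of 85 → 55 left.
Gen-8: +55 (room for 75) → 55. Pool exhausted.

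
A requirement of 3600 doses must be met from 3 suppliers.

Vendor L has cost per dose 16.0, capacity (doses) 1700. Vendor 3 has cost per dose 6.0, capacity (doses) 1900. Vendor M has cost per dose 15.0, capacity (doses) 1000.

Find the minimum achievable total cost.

37600

Use suppliers in increasing cost order.
Vendor 3 at 6.0: take all 1900 doses ; 1700 still needed.
Vendor M at 15.0: take all 1000 doses ; 700 still needed.
Vendor L at 16.0: take 700 of its 1700 ; requirement met.
Cost = 1900×6.0 + 1000×15.0 + 700×16.0 = 37600.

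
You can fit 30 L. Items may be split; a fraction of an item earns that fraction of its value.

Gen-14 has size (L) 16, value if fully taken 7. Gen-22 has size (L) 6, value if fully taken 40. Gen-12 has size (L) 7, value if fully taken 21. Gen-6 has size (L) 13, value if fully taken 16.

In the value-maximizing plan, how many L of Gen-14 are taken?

4

Rank by value-to-size ratio: Gen-22 40/6≈6.67, Gen-12 21/7≈3, Gen-6 16/13≈1.23, Gen-14 7/16≈0.438.
Gen-22: take in full, 6 L for value 40 ; 24 left.
Take all of Gen-12 (7 L, value 21) ; 17 L left.
All 13 L of Gen-6 fit (value 16) ; 4 remain.
4 L left: a 4/16 share of Gen-14 gives 7×4/16 = 1.75.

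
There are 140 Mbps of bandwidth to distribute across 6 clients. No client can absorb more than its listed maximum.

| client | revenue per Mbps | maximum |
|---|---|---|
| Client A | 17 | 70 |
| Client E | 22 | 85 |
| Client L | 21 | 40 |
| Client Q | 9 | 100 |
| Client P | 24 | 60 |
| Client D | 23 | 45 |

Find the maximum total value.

3245

Rank by revenue per Mbps: Client P 24 > Client D 23 > Client E 22 > Client L 21 > Client A 17 > Client Q 9.
Give Client P 60 to hit its cap of 60 → 80 left.
Client D: +45 to 45 (cap) → 35 left.
Client E: +35 (room for 85) → 35. Pool exhausted.
Total = 22×35 + 24×60 + 23×45 = 3245.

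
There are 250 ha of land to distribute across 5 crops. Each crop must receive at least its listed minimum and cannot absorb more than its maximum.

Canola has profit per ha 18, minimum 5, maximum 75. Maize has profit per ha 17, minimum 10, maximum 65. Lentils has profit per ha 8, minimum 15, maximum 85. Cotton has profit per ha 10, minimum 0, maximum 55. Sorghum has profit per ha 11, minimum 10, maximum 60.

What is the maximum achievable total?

3585

Meeting every minimum uses 5+10+15+0+10 = 40 ha, leaving 210.
Highest profit per ha first: Canola 18 > Maize 17 > Sorghum 11 > Cotton 10 > Lentils 8.
Give Canola 70 more to hit its cap of 75 — 140 left.
Maize: +55 to 65 (cap) — 85 left.
Give Sorghum 50 more to hit its cap of 60 — 35 left.
Cotton: +35 (room for 55) → 35. Pool exhausted.
Total = 18×75 + 17×65 + 8×15 + 10×35 + 11×60 = 3585.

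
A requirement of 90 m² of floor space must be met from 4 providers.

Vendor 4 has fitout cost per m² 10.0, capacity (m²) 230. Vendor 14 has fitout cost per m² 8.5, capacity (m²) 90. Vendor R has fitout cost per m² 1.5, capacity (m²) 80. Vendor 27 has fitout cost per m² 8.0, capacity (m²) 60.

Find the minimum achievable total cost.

Fill from the cheapest provider first.
Take 80 from Vendor R at 1.5 — need 10 more.
Vendor 27 at 8.0: take 10 of its 60 — requirement met.
Vendor 14, Vendor 4: unused.
Cost = 80×1.5 + 10×8.0 = 200.

200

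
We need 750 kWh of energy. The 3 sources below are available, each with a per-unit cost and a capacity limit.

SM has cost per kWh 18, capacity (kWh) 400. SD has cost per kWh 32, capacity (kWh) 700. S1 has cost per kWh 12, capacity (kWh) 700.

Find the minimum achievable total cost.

9300

Cheapest first:
Take 700 from S1 at 12 ; need 50 more.
Take 50 from SM at 18 to finish.
SD: unused.
Cost = 700×12 + 50×18 = 9300.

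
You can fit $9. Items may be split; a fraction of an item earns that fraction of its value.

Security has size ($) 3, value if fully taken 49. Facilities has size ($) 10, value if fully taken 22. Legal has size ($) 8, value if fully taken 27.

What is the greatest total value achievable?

Rank by value-to-size ratio: Security 49/3≈16.3, Legal 27/8≈3.38, Facilities 22/10≈2.2.
All 3 $ of Security fit (value 49) ; 6 remain.
Fill the last 6 $ with part of Legal: 6/8 of it earns 20.25.
Total value = 69.25.

69.25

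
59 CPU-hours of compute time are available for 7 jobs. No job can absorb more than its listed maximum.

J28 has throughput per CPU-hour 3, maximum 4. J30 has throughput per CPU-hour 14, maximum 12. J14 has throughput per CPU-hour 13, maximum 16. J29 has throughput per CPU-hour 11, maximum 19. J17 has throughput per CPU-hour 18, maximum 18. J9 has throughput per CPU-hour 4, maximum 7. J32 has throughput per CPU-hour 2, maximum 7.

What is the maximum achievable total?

Rank by throughput per CPU-hour: J17 18 > J30 14 > J14 13 > J29 11 > J9 4 > J28 3 > J32 2.
J17 takes 18 to reach its cap of 18 — 41 left.
J30 takes 12 to reach its cap of 12 — 29 left.
Give J14 16 to hit its cap of 16 — 13 left.
J29: +13 (room for 19) → 13. Pool exhausted.
Total = 14×12 + 13×16 + 11×13 + 18×18 = 843.

843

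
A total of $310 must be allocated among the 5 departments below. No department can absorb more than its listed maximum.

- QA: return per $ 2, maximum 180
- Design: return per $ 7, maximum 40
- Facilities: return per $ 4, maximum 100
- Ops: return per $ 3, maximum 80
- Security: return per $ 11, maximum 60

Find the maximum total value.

1640

Rank by return per $: Security 11 > Design 7 > Facilities 4 > Ops 3 > QA 2.
Security takes 60 to reach its cap of 60 → 250 left.
Design: +40 to 40 (cap) → 210 left.
Facilities takes 100 to reach its cap of 100 → 110 left.
Ops: +80 to 80 (cap) → 30 left.
QA has room for 180 but only 30 remain, so it gets 30.
Total = 2×30 + 7×40 + 4×100 + 3×80 + 11×60 = 1640.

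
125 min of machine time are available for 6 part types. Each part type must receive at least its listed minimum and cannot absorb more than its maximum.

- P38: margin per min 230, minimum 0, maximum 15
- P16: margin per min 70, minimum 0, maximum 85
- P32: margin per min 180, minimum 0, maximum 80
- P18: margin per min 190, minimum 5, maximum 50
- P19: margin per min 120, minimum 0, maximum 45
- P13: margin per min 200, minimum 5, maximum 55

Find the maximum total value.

24850

Meeting every minimum uses 0+0+0+5+0+5 = 10 min, leaving 115.
Rank by margin per min: P38 230 > P13 200 > P18 190 > P32 180 > P19 120 > P16 70.
P38: +15 to 15 (cap) ; 100 left.
Give P13 50 more to hit its cap of 55 ; 50 left.
P18 takes 45 more to reach its cap of 50 ; 5 left.
Only 5 left; P32 takes them to reach 5.
Total = 230×15 + 180×5 + 190×50 + 200×55 = 24850.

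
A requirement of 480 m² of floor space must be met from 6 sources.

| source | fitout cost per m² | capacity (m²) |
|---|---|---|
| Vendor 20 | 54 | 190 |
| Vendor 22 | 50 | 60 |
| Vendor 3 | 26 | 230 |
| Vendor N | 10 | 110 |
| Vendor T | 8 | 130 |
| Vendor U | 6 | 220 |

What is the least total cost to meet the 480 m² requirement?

3980

Cheapest first:
Vendor U at 6: take all 220 m² ; 260 still needed.
Vendor T at 8: take all 130 m² ; 130 still needed.
Vendor N (10): use full 110 ; 20 m² to go.
Take 20 from Vendor 3 at 26 to finish.
Vendor 22, Vendor 20: unused.
Cost = 220×6 + 130×8 + 110×10 + 20×26 = 3980.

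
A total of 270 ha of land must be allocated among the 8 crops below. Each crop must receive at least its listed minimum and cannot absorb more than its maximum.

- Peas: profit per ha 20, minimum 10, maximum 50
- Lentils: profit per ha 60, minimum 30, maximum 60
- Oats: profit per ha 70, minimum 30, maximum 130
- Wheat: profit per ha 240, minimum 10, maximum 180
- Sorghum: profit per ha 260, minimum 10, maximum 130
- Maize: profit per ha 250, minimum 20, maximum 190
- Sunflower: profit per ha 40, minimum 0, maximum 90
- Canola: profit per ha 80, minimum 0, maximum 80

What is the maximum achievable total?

Meeting every minimum uses 10+30+30+10+10+20+0+0 = 110 ha, leaving 160.
Order the crops by profit per ha: Sorghum 260 > Maize 250 > Wheat 240 > Canola 80 > Oats 70 > Lentils 60 > Sunflower 40 > Peas 20.
Sorghum: +120 to 130 (cap) → 40 left.
Maize: +40 (room for 170) → 60. Pool exhausted.
Total = 20×10 + 60×30 + 70×30 + 240×10 + 260×130 + 250×60 = 55300.

55300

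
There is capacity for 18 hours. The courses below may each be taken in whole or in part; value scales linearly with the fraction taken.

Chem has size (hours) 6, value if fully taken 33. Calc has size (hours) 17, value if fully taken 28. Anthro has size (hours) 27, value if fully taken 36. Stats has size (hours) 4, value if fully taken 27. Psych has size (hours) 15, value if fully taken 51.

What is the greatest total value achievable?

Rank by value-to-size ratio: Stats 27/4≈6.75, Chem 33/6≈5.5, Psych 51/15≈3.4, Calc 28/17≈1.65, Anthro 36/27≈1.33.
Stats: take in full, 4 hours for value 27 — 14 left.
Take all of Chem (6 hours, value 33) — 8 hours left.
Only 8 hours remain; take 8/15 of Psych for value 51×8/15 = 27.2.
Total value = 87.2.

87.2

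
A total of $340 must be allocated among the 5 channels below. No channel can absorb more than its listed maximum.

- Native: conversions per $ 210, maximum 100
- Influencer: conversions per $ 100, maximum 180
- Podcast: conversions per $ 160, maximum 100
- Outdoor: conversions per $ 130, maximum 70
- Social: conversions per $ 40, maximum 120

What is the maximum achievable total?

53100

Highest conversions per $ first: Native 210 > Podcast 160 > Outdoor 130 > Influencer 100 > Social 40.
Native: +100 to 100 (cap) ; 240 left.
Give Podcast 100 to hit its cap of 100 ; 140 left.
Outdoor takes 70 to reach its cap of 70 ; 70 left.
Only 70 left; Influencer takes them to reach 70.
Total = 210×100 + 100×70 + 160×100 + 130×70 = 53100.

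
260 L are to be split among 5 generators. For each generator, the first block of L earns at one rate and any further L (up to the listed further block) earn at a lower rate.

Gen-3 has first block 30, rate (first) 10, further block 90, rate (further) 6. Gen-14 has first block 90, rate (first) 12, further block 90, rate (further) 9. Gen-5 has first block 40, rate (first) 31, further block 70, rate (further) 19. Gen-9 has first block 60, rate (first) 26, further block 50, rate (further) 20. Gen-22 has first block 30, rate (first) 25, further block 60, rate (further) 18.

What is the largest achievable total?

Order all 10 blocks by rate: Gen-5/T1 31 > Gen-9/T1 26 > Gen-22/T1 25 > Gen-9/T2 20 > Gen-5/T2 19 > Gen-22/T2 18 > Gen-14/T1 12 > Gen-3/T1 10 > Gen-14/T2 9 > Gen-3/T2 6.
Fill Gen-5 T1 block (40 at 31) — 220 left.
Fill Gen-9 T1 block (60 at 26) — 160 left.
Gen-22/T1 (25): +30 — 130 left.
Fill Gen-9 T2 block (50 at 20) — 80 left.
Fill Gen-5 T2 block (70 at 19) — 10 left.
Gen-22/T2: +10 of 60 at 18; pool empty.
Total = 31×40 + 26×60 + 25×30 + 20×50 + 19×70 + 18×10 = 6060.

6060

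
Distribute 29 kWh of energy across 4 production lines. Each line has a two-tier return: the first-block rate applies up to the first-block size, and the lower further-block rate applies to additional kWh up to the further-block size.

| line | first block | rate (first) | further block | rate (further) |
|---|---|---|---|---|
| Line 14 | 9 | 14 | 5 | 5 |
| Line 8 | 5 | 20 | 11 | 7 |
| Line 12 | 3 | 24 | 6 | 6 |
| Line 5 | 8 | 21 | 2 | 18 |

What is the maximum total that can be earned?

516

Order all 8 blocks by rate: Line 12/T1 24 > Line 5/T1 21 > Line 8/T1 20 > Line 5/T2 18 > Line 14/T1 14 > Line 8/T2 7 > Line 12/T2 6 > Line 14/T2 5.
Fill Line 12 T1 block (3 at 24) — 26 left.
Line 5/T1 (21): +8 — 18 left.
Fill Line 8 T1 block (5 at 20) — 13 left.
Line 5/T2 (18): +2 — 11 left.
Fill Line 14 T1 block (9 at 14) — 2 left.
Line 8 T2 at 7: only 2 left, fill 2.
Total = 24×3 + 21×8 + 20×5 + 18×2 + 14×9 + 7×2 = 516.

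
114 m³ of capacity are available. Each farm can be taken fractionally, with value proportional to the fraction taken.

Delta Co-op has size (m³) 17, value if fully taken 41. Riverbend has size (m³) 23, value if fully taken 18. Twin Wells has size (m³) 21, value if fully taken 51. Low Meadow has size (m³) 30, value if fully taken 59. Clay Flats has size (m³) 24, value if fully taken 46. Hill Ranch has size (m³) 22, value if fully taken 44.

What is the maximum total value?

241

Rank by value-to-size ratio: Twin Wells 51/21≈2.43, Delta Co-op 41/17≈2.41, Hill Ranch 44/22≈2, Low Meadow 59/30≈1.97, Clay Flats 46/24≈1.92, Riverbend 18/23≈0.783.
All 21 m³ of Twin Wells fit (value 51) → 93 remain.
All 17 m³ of Delta Co-op fit (value 41) → 76 remain.
All 22 m³ of Hill Ranch fit (value 44) → 54 remain.
Take all of Low Meadow (30 m³, value 59) → 24 m³ left.
Take all of Clay Flats (24 m³, value 46) → 0 m³ left.
Total value = 241.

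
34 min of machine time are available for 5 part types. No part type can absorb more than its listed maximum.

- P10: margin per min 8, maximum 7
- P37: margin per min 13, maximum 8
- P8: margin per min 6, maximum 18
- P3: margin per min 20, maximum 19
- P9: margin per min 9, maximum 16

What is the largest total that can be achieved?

Highest margin per min first: P3 20 > P37 13 > P9 9 > P10 8 > P8 6.
Give P3 19 to hit its cap of 19 — 15 left.
Give P37 8 to hit its cap of 8 — 7 left.
P9: +7 (room for 16) → 7. Pool exhausted.
Total = 13×8 + 20×19 + 9×7 = 547.

547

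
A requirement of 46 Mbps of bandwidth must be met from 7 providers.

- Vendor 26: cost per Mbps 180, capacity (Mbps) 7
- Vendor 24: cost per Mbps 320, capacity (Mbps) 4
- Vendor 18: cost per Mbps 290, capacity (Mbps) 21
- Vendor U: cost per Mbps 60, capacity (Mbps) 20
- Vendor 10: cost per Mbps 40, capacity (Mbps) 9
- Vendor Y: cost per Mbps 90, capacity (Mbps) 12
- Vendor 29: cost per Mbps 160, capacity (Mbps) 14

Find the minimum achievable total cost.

Use providers in increasing cost order.
Take 9 from Vendor 10 at 40 — need 37 more.
Take 20 from Vendor U at 60 — need 17 more.
Take 12 from Vendor Y at 90 — need 5 more.
Vendor 29 (160): take the remaining 5 — done.
Vendor 26, Vendor 18, Vendor 24: unused.
Cost = 9×40 + 20×60 + 12×90 + 5×160 = 3440.

3440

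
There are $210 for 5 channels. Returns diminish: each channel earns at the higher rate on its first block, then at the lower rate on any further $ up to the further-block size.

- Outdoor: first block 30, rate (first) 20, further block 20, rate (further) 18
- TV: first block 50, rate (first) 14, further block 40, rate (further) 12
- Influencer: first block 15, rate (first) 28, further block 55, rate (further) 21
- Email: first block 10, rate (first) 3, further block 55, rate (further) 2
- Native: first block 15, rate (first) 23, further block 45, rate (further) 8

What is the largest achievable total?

3880

Order all 10 blocks by rate: Influencer/tier1 28 > Native/tier1 23 > Influencer/tier2 21 > Outdoor/tier1 20 > Outdoor/tier2 18 > TV/tier1 14 > TV/tier2 12 > Native/tier2 8 > Email/tier1 3 > Email/tier2 2.
Influencer/tier1 (28): +15 — 195 left.
Native tier1 at 23: fill all 15 — 180 left.
Influencer tier2 at 21: fill all 55 — 125 left.
Outdoor tier1 at 20: fill all 30 — 95 left.
Fill Outdoor tier2 block (20 at 18) — 75 left.
TV tier1 at 14: fill all 50 — 25 left.
25 remain; put them into TV tier2 at 12.
Total = 28×15 + 23×15 + 21×55 + 20×30 + 18×20 + 14×50 + 12×25 = 3880.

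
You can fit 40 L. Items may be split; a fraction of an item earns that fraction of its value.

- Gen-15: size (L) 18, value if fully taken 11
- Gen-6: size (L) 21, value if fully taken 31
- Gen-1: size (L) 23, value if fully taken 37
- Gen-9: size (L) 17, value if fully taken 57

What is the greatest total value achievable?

Best value per unit of size first: Gen-9 57/17≈3.35, Gen-1 37/23≈1.61, Gen-6 31/21≈1.48, Gen-15 11/18≈0.611.
Gen-9: take in full, 17 L for value 57 ; 23 left.
Gen-1: take in full, 23 L for value 37 ; 0 left.
Total value = 94.

94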